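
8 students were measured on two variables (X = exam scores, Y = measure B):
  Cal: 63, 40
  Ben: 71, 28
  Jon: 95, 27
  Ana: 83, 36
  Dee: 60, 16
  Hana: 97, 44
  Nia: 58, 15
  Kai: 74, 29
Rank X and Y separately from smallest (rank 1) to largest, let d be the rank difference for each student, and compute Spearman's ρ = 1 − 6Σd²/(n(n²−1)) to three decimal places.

0.619

Ranks of variable 1: 3, 4, 7, 6, 2, 8, 1, 5
Ranks of variable 2: 7, 4, 3, 6, 2, 8, 1, 5
d = r₁ − r₂: -4, 0, 4, 0, 0, 0, 0, 0
d²: 16, 0, 16, 0, 0, 0, 0, 0; Σd² = 32
ρ = 1 − 6·32/(8·63) = 1 − 192/504 = 0.619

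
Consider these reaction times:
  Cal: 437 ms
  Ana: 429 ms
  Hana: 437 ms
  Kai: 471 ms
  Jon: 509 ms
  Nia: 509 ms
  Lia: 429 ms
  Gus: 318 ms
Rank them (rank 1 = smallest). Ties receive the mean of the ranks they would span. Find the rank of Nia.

7.5

Sorted (ascending): 318, 429, 429, 437, 437, 471, 509, 509
The 2 values of 429 occupy positions 2–3 → average rank (2+3)/2 = 2.5.
The 2 values of 437 occupy positions 4–5 → average rank (4+5)/2 = 4.5.
The 2 values of 509 occupy positions 7–8 → average rank (7+8)/2 = 7.5.
Nia has value 509 ms → rank 7.5.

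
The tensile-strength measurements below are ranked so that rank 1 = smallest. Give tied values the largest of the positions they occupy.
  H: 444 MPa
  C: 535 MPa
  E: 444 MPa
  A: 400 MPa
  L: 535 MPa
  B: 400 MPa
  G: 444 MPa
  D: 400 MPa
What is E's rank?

Sorted (ascending): 400, 400, 400, 444, 444, 444, 535, 535
The 3 values of 400 occupy positions 1–3 → each gets rank 3.
The 3 values of 444 occupy positions 4–6 → each gets rank 6.
The 2 values of 535 occupy positions 7–8 → each gets rank 8.
E has value 444 MPa → rank 6.

6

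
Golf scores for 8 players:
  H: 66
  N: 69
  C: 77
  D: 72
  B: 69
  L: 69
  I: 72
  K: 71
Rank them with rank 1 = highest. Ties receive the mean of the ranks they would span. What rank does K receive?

Sorted (descending): 77, 72, 72, 71, 69, 69, 69, 66
The 2 values of 72 occupy positions 2–3 → average rank (2+3)/2 = 2.5.
The 3 values of 69 occupy positions 5–7 → average rank 6.
K has value 71 → rank 4.

4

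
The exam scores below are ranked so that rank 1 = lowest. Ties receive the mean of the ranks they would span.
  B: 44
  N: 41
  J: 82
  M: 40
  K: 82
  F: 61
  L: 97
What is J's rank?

Sorted (ascending): 40, 41, 44, 61, 82, 82, 97
The 2 values of 82 occupy positions 5–6 → average rank (5+6)/2 = 5.5.
J has value 82 → rank 5.5.

5.5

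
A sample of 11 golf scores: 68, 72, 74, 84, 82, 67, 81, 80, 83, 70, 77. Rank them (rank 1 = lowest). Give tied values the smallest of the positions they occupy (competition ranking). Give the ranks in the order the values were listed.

2, 4, 5, 11, 9, 1, 8, 7, 10, 3, 6

Sorted (ascending): 67, 68, 70, 72, 74, 77, 80, 81, 82, 83, 84
No ties — each value takes its position as its rank.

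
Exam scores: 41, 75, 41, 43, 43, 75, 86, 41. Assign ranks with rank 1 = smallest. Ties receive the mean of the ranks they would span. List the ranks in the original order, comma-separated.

Sorted (ascending): 41, 41, 41, 43, 43, 75, 75, 86
The 3 values of 41 occupy positions 1–3 → average rank 2.
The 2 values of 43 occupy positions 4–5 → average rank (4+5)/2 = 4.5.
The 2 values of 75 occupy positions 6–7 → average rank (6+7)/2 = 6.5.

2, 6.5, 2, 4.5, 4.5, 6.5, 8, 2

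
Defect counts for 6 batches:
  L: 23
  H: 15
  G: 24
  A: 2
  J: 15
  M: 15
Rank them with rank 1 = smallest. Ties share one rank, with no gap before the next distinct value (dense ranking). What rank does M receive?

2

Sorted (ascending): 2, 15, 15, 15, 23, 24
The 3 values of 15 share dense rank 2.
Remaining distinct values take the next consecutive integers.
M has value 15 → rank 2.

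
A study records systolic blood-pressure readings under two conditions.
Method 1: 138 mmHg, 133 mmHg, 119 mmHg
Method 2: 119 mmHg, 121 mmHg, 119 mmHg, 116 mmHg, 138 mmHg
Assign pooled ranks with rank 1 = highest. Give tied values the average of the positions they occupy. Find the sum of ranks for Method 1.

10.5

Sorted (descending): 138, 138, 133, 121, 119, 119, 119, 116
The 2 values of 138 occupy positions 1–2 → average rank (1+2)/2 = 1.5.
The 3 values of 119 occupy positions 5–7 → average rank 6.
Method 1 values → pooled ranks: 138→1.5, 133→3, 119→6
Rank sum = 1.5 + 3 + 6 = 10.5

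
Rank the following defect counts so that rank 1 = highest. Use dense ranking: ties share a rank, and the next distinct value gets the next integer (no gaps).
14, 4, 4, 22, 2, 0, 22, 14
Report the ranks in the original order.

Sorted (descending): 22, 22, 14, 14, 4, 4, 2, 0
The 2 values of 22 share dense rank 1.
The 2 values of 14 share dense rank 2.
The 2 values of 4 share dense rank 3.
Remaining distinct values take the next consecutive integers.

2, 3, 3, 1, 4, 5, 1, 2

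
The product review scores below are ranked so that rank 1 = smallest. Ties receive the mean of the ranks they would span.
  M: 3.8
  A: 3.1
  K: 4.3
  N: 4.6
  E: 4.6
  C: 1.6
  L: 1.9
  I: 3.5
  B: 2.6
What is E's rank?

Sorted (ascending): 1.6, 1.9, 2.6, 3.1, 3.5, 3.8, 4.3, 4.6, 4.6
The 2 values of 4.6 occupy positions 8–9 → average rank (8+9)/2 = 8.5.
E has value 4.6 → rank 8.5.

8.5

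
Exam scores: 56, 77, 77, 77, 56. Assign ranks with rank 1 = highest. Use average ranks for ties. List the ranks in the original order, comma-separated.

4.5, 2, 2, 2, 4.5

Sorted (descending): 77, 77, 77, 56, 56
The 3 values of 77 occupy positions 1–3 → average rank 2.
The 2 values of 56 occupy positions 4–5 → average rank (4+5)/2 = 4.5.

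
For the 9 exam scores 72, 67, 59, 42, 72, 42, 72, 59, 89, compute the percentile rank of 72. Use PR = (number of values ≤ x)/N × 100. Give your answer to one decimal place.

N = 9.
Strictly below 72: 5. Equal to 72: 3.
PR = 8/9 × 100 = 88.9

88.9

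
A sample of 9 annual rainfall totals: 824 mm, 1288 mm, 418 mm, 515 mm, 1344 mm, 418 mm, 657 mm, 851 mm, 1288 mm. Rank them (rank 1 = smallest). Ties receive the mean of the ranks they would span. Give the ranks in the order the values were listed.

Sorted (ascending): 418, 418, 515, 657, 824, 851, 1288, 1288, 1344
The 2 values of 418 occupy positions 1–2 → average rank (1+2)/2 = 1.5.
The 2 values of 1288 occupy positions 7–8 → average rank (7+8)/2 = 7.5.

5, 7.5, 1.5, 3, 9, 1.5, 4, 6, 7.5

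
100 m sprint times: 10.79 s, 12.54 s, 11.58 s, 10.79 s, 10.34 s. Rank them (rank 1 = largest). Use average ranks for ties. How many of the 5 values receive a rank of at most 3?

Sorted (descending): 12.54, 11.58, 10.79, 10.79, 10.34
The 2 values of 10.79 occupy positions 3–4 → average rank (3+4)/2 = 3.5.
Ranks ≤ 3: {1, 2} → 2 values.

2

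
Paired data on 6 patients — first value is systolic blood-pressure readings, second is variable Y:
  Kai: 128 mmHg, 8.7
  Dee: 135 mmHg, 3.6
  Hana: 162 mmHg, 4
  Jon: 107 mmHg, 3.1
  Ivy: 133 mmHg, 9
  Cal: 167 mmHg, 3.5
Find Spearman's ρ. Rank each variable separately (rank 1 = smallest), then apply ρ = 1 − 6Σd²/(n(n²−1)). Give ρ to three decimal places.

Ranks of variable 1: 2, 4, 5, 1, 3, 6
Ranks of variable 2: 5, 3, 4, 1, 6, 2
d = r₁ − r₂: -3, 1, 1, 0, -3, 4
d²: 9, 1, 1, 0, 9, 16; Σd² = 36
ρ = 1 − 6·36/(6·35) = 1 − 216/210 = -0.029

-0.029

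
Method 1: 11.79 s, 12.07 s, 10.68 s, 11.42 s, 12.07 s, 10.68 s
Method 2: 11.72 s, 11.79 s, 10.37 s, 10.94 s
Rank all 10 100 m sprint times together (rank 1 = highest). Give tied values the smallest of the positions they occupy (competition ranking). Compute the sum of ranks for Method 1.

27

Sorted (descending): 12.07, 12.07, 11.79, 11.79, 11.72, 11.42, 10.94, 10.68, 10.68, 10.37
The 2 values of 12.07 occupy positions 1–2 → each gets rank 1.
The 2 values of 11.79 occupy positions 3–4 → each gets rank 3.
The 2 values of 10.68 occupy positions 8–9 → each gets rank 8.
Method 1 values → pooled ranks: 11.79→3, 12.07→1, 10.68→8, 11.42→6, 12.07→1, 10.68→8
Rank sum = 3 + 1 + 8 + 6 + 1 + 8 = 27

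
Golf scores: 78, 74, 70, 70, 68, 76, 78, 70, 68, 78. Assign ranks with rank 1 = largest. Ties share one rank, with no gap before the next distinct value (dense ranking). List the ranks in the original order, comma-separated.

1, 3, 4, 4, 5, 2, 1, 4, 5, 1

Sorted (descending): 78, 78, 78, 76, 74, 70, 70, 70, 68, 68
The 3 values of 78 share dense rank 1.
The 3 values of 70 share dense rank 4.
The 2 values of 68 share dense rank 5.
Remaining distinct values take the next consecutive integers.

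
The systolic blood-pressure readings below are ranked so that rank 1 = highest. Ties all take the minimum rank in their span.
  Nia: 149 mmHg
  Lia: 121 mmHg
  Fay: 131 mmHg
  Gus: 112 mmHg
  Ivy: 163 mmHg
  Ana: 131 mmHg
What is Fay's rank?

3

Sorted (descending): 163, 149, 131, 131, 121, 112
The 2 values of 131 occupy positions 3–4 → each gets rank 3.
Fay has value 131 mmHg → rank 3.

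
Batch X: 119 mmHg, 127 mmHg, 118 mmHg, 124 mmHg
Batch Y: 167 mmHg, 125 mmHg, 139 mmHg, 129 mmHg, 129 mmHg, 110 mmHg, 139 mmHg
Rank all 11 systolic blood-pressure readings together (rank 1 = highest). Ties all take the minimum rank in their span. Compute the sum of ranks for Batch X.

Sorted (descending): 167, 139, 139, 129, 129, 127, 125, 124, 119, 118, 110
The 2 values of 139 occupy positions 2–3 → each gets rank 2.
The 2 values of 129 occupy positions 4–5 → each gets rank 4.
Batch X values → pooled ranks: 119→9, 127→6, 118→10, 124→8
Rank sum = 9 + 6 + 10 + 8 = 33

33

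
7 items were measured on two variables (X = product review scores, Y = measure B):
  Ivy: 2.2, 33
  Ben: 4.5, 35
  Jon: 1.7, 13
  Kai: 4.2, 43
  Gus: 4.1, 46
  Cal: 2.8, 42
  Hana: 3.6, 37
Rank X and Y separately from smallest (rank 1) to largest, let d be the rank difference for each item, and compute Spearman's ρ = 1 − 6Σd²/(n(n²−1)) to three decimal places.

Ranks of variable 1: 2, 7, 1, 6, 5, 3, 4
Ranks of variable 2: 2, 3, 1, 6, 7, 5, 4
d = r₁ − r₂: 0, 4, 0, 0, -2, -2, 0
d²: 0, 16, 0, 0, 4, 4, 0; Σd² = 24
ρ = 1 − 6·24/(7·48) = 1 − 144/336 = 0.571

0.571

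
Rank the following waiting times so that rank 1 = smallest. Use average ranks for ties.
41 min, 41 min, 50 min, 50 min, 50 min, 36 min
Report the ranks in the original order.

Sorted (ascending): 36, 41, 41, 50, 50, 50
The 2 values of 41 occupy positions 2–3 → average rank (2+3)/2 = 2.5.
The 3 values of 50 occupy positions 4–6 → average rank 5.

2.5, 2.5, 5, 5, 5, 1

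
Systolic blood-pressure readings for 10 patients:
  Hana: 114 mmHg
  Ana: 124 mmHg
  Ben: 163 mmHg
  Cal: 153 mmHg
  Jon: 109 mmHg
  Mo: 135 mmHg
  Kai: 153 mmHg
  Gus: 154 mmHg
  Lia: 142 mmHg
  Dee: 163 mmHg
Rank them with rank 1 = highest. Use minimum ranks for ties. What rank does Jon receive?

10

Sorted (descending): 163, 163, 154, 153, 153, 142, 135, 124, 114, 109
The 2 values of 163 occupy positions 1–2 → each gets rank 1.
The 2 values of 153 occupy positions 4–5 → each gets rank 4.
Jon has value 109 mmHg → rank 10.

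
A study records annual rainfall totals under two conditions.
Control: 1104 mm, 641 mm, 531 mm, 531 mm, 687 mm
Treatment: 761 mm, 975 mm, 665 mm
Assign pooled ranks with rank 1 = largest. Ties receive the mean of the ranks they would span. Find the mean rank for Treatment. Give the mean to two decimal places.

3.33

Sorted (descending): 1104, 975, 761, 687, 665, 641, 531, 531
The 2 values of 531 occupy positions 7–8 → average rank (7+8)/2 = 7.5.
Treatment values → pooled ranks: 761→3, 975→2, 665→5
Mean rank = (3 + 2 + 5) / 3 = 3.33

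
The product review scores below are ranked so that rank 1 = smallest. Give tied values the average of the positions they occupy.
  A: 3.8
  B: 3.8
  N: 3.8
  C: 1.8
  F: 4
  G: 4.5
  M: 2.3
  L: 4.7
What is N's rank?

4

Sorted (ascending): 1.8, 2.3, 3.8, 3.8, 3.8, 4, 4.5, 4.7
The 3 values of 3.8 occupy positions 3–5 → average rank 4.
N has value 3.8 → rank 4.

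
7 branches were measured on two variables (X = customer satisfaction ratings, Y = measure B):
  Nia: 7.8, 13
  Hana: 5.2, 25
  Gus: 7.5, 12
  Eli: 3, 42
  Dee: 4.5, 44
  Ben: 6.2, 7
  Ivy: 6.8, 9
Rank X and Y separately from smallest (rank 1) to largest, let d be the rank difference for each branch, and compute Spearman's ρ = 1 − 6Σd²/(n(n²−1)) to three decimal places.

Ranks of variable 1: 7, 3, 6, 1, 2, 4, 5
Ranks of variable 2: 4, 5, 3, 6, 7, 1, 2
d = r₁ − r₂: 3, -2, 3, -5, -5, 3, 3
d²: 9, 4, 9, 25, 25, 9, 9; Σd² = 90
ρ = 1 − 6·90/(7·48) = 1 − 540/336 = -0.607

-0.607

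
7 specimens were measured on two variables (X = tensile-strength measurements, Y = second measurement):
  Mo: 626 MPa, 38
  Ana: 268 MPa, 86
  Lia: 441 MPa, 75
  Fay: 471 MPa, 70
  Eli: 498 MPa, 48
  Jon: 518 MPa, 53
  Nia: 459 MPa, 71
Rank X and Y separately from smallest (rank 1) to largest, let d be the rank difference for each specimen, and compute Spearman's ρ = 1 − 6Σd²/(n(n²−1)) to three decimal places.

-0.964

Ranks of variable 1: 7, 1, 2, 4, 5, 6, 3
Ranks of variable 2: 1, 7, 6, 4, 2, 3, 5
d = r₁ − r₂: 6, -6, -4, 0, 3, 3, -2
d²: 36, 36, 16, 0, 9, 9, 4; Σd² = 110
ρ = 1 − 6·110/(7·48) = 1 − 660/336 = -0.964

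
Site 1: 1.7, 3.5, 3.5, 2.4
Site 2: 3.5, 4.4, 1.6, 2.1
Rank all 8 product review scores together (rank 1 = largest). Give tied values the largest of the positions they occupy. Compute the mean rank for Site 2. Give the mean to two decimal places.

Sorted (descending): 4.4, 3.5, 3.5, 3.5, 2.4, 2.1, 1.7, 1.6
The 3 values of 3.5 occupy positions 2–4 → each gets rank 4.
Site 2 values → pooled ranks: 3.5→4, 4.4→1, 1.6→8, 2.1→6
Mean rank = (4 + 1 + 8 + 6) / 4 = 4.75

4.75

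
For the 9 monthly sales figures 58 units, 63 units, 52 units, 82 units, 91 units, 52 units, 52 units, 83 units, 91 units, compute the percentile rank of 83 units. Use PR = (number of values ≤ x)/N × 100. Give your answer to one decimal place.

N = 9.
Strictly below 83: 6. Equal to 83: 1.
PR = 7/9 × 100 = 77.8

77.8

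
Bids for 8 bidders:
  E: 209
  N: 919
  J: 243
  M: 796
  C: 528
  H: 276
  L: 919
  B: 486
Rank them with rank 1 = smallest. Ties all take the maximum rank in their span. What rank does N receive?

Sorted (ascending): 209, 243, 276, 486, 528, 796, 919, 919
The 2 values of 919 occupy positions 7–8 → each gets rank 8.
N has value 919 → rank 8.

8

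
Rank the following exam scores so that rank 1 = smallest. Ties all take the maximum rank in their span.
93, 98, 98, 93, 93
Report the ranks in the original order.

3, 5, 5, 3, 3

Sorted (ascending): 93, 93, 93, 98, 98
The 3 values of 93 occupy positions 1–3 → each gets rank 3.
The 2 values of 98 occupy positions 4–5 → each gets rank 5.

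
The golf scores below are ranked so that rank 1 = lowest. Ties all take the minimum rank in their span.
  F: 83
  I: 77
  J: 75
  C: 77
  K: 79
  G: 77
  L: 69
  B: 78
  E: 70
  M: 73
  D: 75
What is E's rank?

Sorted (ascending): 69, 70, 73, 75, 75, 77, 77, 77, 78, 79, 83
The 2 values of 75 occupy positions 4–5 → each gets rank 4.
The 3 values of 77 occupy positions 6–8 → each gets rank 6.
E has value 70 → rank 2.

2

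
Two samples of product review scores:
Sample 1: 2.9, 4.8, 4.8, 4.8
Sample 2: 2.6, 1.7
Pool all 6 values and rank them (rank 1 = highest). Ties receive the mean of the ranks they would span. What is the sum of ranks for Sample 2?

Sorted (descending): 4.8, 4.8, 4.8, 2.9, 2.6, 1.7
The 3 values of 4.8 occupy positions 1–3 → average rank 2.
Sample 2 values → pooled ranks: 2.6→5, 1.7→6
Rank sum = 5 + 6 = 11

11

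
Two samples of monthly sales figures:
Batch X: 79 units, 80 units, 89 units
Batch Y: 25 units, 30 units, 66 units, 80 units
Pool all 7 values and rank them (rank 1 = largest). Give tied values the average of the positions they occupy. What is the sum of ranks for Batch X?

7.5

Sorted (descending): 89, 80, 80, 79, 66, 30, 25
The 2 values of 80 occupy positions 2–3 → average rank (2+3)/2 = 2.5.
Batch X values → pooled ranks: 79→4, 80→2.5, 89→1
Rank sum = 4 + 2.5 + 1 = 7.5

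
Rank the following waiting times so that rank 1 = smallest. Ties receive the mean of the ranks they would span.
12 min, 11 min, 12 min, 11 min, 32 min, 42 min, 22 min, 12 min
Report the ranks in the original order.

4, 1.5, 4, 1.5, 7, 8, 6, 4

Sorted (ascending): 11, 11, 12, 12, 12, 22, 32, 42
The 2 values of 11 occupy positions 1–2 → average rank (1+2)/2 = 1.5.
The 3 values of 12 occupy positions 3–5 → average rank 4.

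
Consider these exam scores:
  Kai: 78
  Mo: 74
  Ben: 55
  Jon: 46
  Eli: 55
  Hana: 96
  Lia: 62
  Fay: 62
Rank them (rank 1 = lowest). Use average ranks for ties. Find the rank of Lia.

Sorted (ascending): 46, 55, 55, 62, 62, 74, 78, 96
The 2 values of 55 occupy positions 2–3 → average rank (2+3)/2 = 2.5.
The 2 values of 62 occupy positions 4–5 → average rank (4+5)/2 = 4.5.
Lia has value 62 → rank 4.5.

4.5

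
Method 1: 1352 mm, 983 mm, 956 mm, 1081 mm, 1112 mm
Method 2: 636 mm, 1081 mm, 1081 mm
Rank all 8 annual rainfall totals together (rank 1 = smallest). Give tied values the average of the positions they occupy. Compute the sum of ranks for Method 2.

11

Sorted (ascending): 636, 956, 983, 1081, 1081, 1081, 1112, 1352
The 3 values of 1081 occupy positions 4–6 → average rank 5.
Method 2 values → pooled ranks: 636→1, 1081→5, 1081→5
Rank sum = 1 + 5 + 5 = 11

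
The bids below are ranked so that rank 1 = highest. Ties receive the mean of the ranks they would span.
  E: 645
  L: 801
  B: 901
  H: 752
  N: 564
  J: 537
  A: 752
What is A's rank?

Sorted (descending): 901, 801, 752, 752, 645, 564, 537
The 2 values of 752 occupy positions 3–4 → average rank (3+4)/2 = 3.5.
A has value 752 → rank 3.5.

3.5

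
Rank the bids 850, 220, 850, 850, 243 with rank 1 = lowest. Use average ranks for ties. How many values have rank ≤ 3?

2

Sorted (ascending): 220, 243, 850, 850, 850
The 3 values of 850 occupy positions 3–5 → average rank 4.
Ranks ≤ 3: {1, 2} → 2 values.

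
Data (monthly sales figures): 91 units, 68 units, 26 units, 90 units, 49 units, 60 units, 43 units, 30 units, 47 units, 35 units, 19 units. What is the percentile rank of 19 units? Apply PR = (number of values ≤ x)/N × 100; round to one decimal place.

9.1

N = 11.
Strictly below 19: 0. Equal to 19: 1.
PR = 1/11 × 100 = 9.1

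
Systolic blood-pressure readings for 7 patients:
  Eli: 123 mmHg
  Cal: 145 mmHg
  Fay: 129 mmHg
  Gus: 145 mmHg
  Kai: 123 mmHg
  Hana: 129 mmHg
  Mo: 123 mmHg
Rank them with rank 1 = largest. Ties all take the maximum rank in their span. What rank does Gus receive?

2

Sorted (descending): 145, 145, 129, 129, 123, 123, 123
The 2 values of 145 occupy positions 1–2 → each gets rank 2.
The 2 values of 129 occupy positions 3–4 → each gets rank 4.
The 3 values of 123 occupy positions 5–7 → each gets rank 7.
Gus has value 145 mmHg → rank 2.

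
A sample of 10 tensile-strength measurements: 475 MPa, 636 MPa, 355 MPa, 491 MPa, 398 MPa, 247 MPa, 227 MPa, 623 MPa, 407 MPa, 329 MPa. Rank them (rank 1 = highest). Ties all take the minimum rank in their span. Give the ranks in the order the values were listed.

Sorted (descending): 636, 623, 491, 475, 407, 398, 355, 329, 247, 227
No ties — each value takes its position as its rank.

4, 1, 7, 3, 6, 9, 10, 2, 5, 8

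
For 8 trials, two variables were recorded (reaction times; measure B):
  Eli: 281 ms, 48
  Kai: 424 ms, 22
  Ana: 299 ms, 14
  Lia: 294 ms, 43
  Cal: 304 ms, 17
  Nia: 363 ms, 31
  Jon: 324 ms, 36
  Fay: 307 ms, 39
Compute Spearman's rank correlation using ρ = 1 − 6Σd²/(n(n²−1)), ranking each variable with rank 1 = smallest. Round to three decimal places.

Ranks of variable 1: 1, 8, 3, 2, 4, 7, 6, 5
Ranks of variable 2: 8, 3, 1, 7, 2, 4, 5, 6
d = r₁ − r₂: -7, 5, 2, -5, 2, 3, 1, -1
d²: 49, 25, 4, 25, 4, 9, 1, 1; Σd² = 118
ρ = 1 − 6·118/(8·63) = 1 − 708/504 = -0.405

-0.405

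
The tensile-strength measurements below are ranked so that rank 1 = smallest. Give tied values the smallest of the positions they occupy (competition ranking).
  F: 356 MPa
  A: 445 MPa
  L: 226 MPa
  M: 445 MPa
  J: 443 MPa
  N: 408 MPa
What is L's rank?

Sorted (ascending): 226, 356, 408, 443, 445, 445
The 2 values of 445 occupy positions 5–6 → each gets rank 5.
L has value 226 MPa → rank 1.

1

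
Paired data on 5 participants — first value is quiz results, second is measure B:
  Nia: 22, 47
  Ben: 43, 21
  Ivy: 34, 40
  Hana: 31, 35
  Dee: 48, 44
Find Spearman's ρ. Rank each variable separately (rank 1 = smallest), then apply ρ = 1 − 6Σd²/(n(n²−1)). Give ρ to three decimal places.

-0.300

Ranks of variable 1: 1, 4, 3, 2, 5
Ranks of variable 2: 5, 1, 3, 2, 4
d = r₁ − r₂: -4, 3, 0, 0, 1
d²: 16, 9, 0, 0, 1; Σd² = 26
ρ = 1 − 6·26/(5·24) = 1 − 156/120 = -0.300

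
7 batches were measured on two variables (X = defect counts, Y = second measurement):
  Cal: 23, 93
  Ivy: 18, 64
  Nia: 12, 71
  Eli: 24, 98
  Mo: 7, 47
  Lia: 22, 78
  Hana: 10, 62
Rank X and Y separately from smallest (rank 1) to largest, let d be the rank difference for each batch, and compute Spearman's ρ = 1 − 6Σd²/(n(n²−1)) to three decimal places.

0.964

Ranks of variable 1: 6, 4, 3, 7, 1, 5, 2
Ranks of variable 2: 6, 3, 4, 7, 1, 5, 2
d = r₁ − r₂: 0, 1, -1, 0, 0, 0, 0
d²: 0, 1, 1, 0, 0, 0, 0; Σd² = 2
ρ = 1 − 6·2/(7·48) = 1 − 12/336 = 0.964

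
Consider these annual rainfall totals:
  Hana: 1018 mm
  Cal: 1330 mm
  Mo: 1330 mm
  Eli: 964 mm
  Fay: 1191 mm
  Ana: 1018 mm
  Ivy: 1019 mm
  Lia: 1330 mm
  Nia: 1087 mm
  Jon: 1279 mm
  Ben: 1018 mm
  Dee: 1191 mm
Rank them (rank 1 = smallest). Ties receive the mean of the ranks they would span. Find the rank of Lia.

11

Sorted (ascending): 964, 1018, 1018, 1018, 1019, 1087, 1191, 1191, 1279, 1330, 1330, 1330
The 3 values of 1018 occupy positions 2–4 → average rank 3.
The 2 values of 1191 occupy positions 7–8 → average rank (7+8)/2 = 7.5.
The 3 values of 1330 occupy positions 10–12 → average rank 11.
Lia has value 1330 mm → rank 11.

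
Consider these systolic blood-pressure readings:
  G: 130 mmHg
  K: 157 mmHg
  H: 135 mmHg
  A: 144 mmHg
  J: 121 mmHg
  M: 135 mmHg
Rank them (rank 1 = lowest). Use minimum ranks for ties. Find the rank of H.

3

Sorted (ascending): 121, 130, 135, 135, 144, 157
The 2 values of 135 occupy positions 3–4 → each gets rank 3.
H has value 135 mmHg → rank 3.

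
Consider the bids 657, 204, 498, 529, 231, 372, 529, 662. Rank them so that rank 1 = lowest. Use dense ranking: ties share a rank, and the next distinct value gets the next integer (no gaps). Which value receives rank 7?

662

Sorted (ascending): 204, 231, 372, 498, 529, 529, 657, 662
The 2 values of 529 share dense rank 5.
Remaining distinct values take the next consecutive integers.
Rank 7 → value 662.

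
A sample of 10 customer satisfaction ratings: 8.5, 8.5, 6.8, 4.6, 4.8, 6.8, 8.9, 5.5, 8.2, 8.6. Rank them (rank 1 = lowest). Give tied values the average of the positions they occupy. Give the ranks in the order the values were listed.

7.5, 7.5, 4.5, 1, 2, 4.5, 10, 3, 6, 9

Sorted (ascending): 4.6, 4.8, 5.5, 6.8, 6.8, 8.2, 8.5, 8.5, 8.6, 8.9
The 2 values of 6.8 occupy positions 4–5 → average rank (4+5)/2 = 4.5.
The 2 values of 8.5 occupy positions 7–8 → average rank (7+8)/2 = 7.5.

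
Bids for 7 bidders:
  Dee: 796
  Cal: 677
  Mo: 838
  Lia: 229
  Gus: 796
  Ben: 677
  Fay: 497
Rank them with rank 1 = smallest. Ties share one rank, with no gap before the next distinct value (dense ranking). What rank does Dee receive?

4

Sorted (ascending): 229, 497, 677, 677, 796, 796, 838
The 2 values of 677 share dense rank 3.
The 2 values of 796 share dense rank 4.
Remaining distinct values take the next consecutive integers.
Dee has value 796 → rank 4.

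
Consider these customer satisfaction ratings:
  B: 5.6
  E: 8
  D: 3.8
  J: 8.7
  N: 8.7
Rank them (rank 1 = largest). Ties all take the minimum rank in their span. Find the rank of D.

Sorted (descending): 8.7, 8.7, 8, 5.6, 3.8
The 2 values of 8.7 occupy positions 1–2 → each gets rank 1.
D has value 3.8 → rank 5.

5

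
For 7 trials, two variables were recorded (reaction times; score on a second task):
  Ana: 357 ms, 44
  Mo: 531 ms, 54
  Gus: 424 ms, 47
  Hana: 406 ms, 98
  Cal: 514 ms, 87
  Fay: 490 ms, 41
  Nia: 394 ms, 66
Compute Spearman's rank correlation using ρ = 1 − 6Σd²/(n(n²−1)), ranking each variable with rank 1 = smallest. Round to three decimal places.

Ranks of variable 1: 1, 7, 4, 3, 6, 5, 2
Ranks of variable 2: 2, 4, 3, 7, 6, 1, 5
d = r₁ − r₂: -1, 3, 1, -4, 0, 4, -3
d²: 1, 9, 1, 16, 0, 16, 9; Σd² = 52
ρ = 1 − 6·52/(7·48) = 1 − 312/336 = 0.071

0.071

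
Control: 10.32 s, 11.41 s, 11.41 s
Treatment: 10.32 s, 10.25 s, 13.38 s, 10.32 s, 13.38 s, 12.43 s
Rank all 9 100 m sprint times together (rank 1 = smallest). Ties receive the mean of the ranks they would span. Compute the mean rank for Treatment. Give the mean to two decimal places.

Sorted (ascending): 10.25, 10.32, 10.32, 10.32, 11.41, 11.41, 12.43, 13.38, 13.38
The 3 values of 10.32 occupy positions 2–4 → average rank 3.
The 2 values of 11.41 occupy positions 5–6 → average rank (5+6)/2 = 5.5.
The 2 values of 13.38 occupy positions 8–9 → average rank (8+9)/2 = 8.5.
Treatment values → pooled ranks: 10.32→3, 10.25→1, 13.38→8.5, 10.32→3, 13.38→8.5, 12.43→7
Mean rank = (3 + 1 + 8.5 + 3 + 8.5 + 7) / 6 = 5.17

5.17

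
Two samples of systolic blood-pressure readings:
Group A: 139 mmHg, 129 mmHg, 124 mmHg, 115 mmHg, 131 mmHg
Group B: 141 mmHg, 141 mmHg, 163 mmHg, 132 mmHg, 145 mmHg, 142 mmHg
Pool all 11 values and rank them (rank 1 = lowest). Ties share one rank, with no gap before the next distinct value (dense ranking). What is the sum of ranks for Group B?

46

Sorted (ascending): 115, 124, 129, 131, 132, 139, 141, 141, 142, 145, 163
The 2 values of 141 share dense rank 7.
Remaining distinct values take the next consecutive integers.
Group B values → pooled ranks: 141→7, 141→7, 163→10, 132→5, 145→9, 142→8
Rank sum = 7 + 7 + 10 + 5 + 9 + 8 = 46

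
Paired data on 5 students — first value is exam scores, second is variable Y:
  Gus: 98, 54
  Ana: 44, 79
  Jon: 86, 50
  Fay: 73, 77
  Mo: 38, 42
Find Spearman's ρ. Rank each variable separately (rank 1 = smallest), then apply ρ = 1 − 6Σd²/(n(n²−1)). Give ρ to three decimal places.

0.100

Ranks of variable 1: 5, 2, 4, 3, 1
Ranks of variable 2: 3, 5, 2, 4, 1
d = r₁ − r₂: 2, -3, 2, -1, 0
d²: 4, 9, 4, 1, 0; Σd² = 18
ρ = 1 − 6·18/(5·24) = 1 − 108/120 = 0.100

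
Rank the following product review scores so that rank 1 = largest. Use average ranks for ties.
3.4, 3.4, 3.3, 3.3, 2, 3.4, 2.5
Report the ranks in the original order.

Sorted (descending): 3.4, 3.4, 3.4, 3.3, 3.3, 2.5, 2
The 3 values of 3.4 occupy positions 1–3 → average rank 2.
The 2 values of 3.3 occupy positions 4–5 → average rank (4+5)/2 = 4.5.

2, 2, 4.5, 4.5, 7, 2, 6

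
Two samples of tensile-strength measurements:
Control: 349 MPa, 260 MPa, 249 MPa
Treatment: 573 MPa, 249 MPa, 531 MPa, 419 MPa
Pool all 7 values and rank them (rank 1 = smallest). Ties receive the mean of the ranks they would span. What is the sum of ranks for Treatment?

19.5

Sorted (ascending): 249, 249, 260, 349, 419, 531, 573
The 2 values of 249 occupy positions 1–2 → average rank (1+2)/2 = 1.5.
Treatment values → pooled ranks: 573→7, 249→1.5, 531→6, 419→5
Rank sum = 7 + 1.5 + 6 + 5 = 19.5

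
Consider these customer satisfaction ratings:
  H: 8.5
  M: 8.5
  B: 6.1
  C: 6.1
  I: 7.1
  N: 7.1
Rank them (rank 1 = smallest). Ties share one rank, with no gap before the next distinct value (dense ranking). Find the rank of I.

Sorted (ascending): 6.1, 6.1, 7.1, 7.1, 8.5, 8.5
The 2 values of 6.1 share dense rank 1.
The 2 values of 7.1 share dense rank 2.
The 2 values of 8.5 share dense rank 3.
I has value 7.1 → rank 2.

2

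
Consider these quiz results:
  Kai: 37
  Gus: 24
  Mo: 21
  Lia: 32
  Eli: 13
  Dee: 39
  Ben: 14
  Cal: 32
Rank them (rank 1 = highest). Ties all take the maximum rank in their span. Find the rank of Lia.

Sorted (descending): 39, 37, 32, 32, 24, 21, 14, 13
The 2 values of 32 occupy positions 3–4 → each gets rank 4.
Lia has value 32 → rank 4.

4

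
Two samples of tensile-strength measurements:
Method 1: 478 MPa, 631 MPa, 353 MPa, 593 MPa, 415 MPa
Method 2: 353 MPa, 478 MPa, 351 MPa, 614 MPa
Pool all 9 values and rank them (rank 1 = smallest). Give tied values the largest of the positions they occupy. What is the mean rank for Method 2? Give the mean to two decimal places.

Sorted (ascending): 351, 353, 353, 415, 478, 478, 593, 614, 631
The 2 values of 353 occupy positions 2–3 → each gets rank 3.
The 2 values of 478 occupy positions 5–6 → each gets rank 6.
Method 2 values → pooled ranks: 353→3, 478→6, 351→1, 614→8
Mean rank = (3 + 6 + 1 + 8) / 4 = 4.50

4.50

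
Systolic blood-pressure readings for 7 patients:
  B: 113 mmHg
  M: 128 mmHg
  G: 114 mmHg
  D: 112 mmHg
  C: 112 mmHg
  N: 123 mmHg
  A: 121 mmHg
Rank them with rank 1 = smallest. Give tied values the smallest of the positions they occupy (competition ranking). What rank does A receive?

Sorted (ascending): 112, 112, 113, 114, 121, 123, 128
The 2 values of 112 occupy positions 1–2 → each gets rank 1.
A has value 121 mmHg → rank 5.

5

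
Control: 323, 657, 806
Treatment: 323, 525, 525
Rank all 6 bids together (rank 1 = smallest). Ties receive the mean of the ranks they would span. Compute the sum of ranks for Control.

Sorted (ascending): 323, 323, 525, 525, 657, 806
The 2 values of 323 occupy positions 1–2 → average rank (1+2)/2 = 1.5.
The 2 values of 525 occupy positions 3–4 → average rank (3+4)/2 = 3.5.
Control values → pooled ranks: 323→1.5, 657→5, 806→6
Rank sum = 1.5 + 5 + 6 = 12.5

12.5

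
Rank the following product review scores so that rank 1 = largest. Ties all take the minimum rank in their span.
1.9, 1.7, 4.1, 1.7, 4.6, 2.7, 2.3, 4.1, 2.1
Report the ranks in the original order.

7, 8, 2, 8, 1, 4, 5, 2, 6

Sorted (descending): 4.6, 4.1, 4.1, 2.7, 2.3, 2.1, 1.9, 1.7, 1.7
The 2 values of 4.1 occupy positions 2–3 → each gets rank 2.
The 2 values of 1.7 occupy positions 8–9 → each gets rank 8.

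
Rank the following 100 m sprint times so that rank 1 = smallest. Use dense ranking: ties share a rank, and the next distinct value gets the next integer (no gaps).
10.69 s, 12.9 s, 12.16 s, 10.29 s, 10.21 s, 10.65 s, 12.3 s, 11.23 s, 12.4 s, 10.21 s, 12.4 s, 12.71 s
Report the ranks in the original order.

4, 10, 6, 2, 1, 3, 7, 5, 8, 1, 8, 9

Sorted (ascending): 10.21, 10.21, 10.29, 10.65, 10.69, 11.23, 12.16, 12.3, 12.4, 12.4, 12.71, 12.9
The 2 values of 10.21 share dense rank 1.
The 2 values of 12.4 share dense rank 8.
Remaining distinct values take the next consecutive integers.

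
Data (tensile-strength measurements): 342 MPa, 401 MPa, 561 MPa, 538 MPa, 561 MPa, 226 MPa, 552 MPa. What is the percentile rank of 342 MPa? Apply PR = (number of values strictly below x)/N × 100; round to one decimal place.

14.3

N = 7.
Strictly below 342: 1. Equal to 342: 1.
PR = 1/7 × 100 = 14.3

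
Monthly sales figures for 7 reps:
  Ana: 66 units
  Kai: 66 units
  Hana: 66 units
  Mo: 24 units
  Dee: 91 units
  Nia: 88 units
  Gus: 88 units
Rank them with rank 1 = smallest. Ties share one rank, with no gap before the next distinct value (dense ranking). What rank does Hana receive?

2

Sorted (ascending): 24, 66, 66, 66, 88, 88, 91
The 3 values of 66 share dense rank 2.
The 2 values of 88 share dense rank 3.
Remaining distinct values take the next consecutive integers.
Hana has value 66 units → rank 2.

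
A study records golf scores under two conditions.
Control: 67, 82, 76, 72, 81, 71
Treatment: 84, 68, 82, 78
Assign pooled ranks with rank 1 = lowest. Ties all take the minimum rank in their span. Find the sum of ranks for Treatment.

Sorted (ascending): 67, 68, 71, 72, 76, 78, 81, 82, 82, 84
The 2 values of 82 occupy positions 8–9 → each gets rank 8.
Treatment values → pooled ranks: 84→10, 68→2, 82→8, 78→6
Rank sum = 10 + 2 + 8 + 6 = 26

26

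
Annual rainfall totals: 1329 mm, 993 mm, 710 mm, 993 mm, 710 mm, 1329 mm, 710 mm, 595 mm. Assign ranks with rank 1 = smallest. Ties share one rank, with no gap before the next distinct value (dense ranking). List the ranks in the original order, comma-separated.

4, 3, 2, 3, 2, 4, 2, 1

Sorted (ascending): 595, 710, 710, 710, 993, 993, 1329, 1329
The 3 values of 710 share dense rank 2.
The 2 values of 993 share dense rank 3.
The 2 values of 1329 share dense rank 4.
Remaining distinct values take the next consecutive integers.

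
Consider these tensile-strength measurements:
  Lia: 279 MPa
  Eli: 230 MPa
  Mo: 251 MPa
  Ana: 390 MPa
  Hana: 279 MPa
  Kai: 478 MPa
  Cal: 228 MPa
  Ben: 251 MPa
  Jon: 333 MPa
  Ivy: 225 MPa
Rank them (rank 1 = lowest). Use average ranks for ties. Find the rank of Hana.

6.5

Sorted (ascending): 225, 228, 230, 251, 251, 279, 279, 333, 390, 478
The 2 values of 251 occupy positions 4–5 → average rank (4+5)/2 = 4.5.
The 2 values of 279 occupy positions 6–7 → average rank (6+7)/2 = 6.5.
Hana has value 279 MPa → rank 6.5.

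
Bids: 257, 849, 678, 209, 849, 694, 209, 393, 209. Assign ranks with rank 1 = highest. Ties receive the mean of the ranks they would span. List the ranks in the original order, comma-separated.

6, 1.5, 4, 8, 1.5, 3, 8, 5, 8

Sorted (descending): 849, 849, 694, 678, 393, 257, 209, 209, 209
The 2 values of 849 occupy positions 1–2 → average rank (1+2)/2 = 1.5.
The 3 values of 209 occupy positions 7–9 → average rank 8.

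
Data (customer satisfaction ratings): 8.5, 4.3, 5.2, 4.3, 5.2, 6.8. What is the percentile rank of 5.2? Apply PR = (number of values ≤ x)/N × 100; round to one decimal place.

N = 6.
Strictly below 5.2: 2. Equal to 5.2: 2.
PR = 4/6 × 100 = 66.7

66.7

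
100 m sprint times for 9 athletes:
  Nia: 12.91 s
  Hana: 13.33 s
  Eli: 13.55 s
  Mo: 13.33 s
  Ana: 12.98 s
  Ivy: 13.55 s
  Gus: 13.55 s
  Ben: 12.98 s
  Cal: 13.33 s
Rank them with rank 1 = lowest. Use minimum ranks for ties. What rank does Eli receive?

7

Sorted (ascending): 12.91, 12.98, 12.98, 13.33, 13.33, 13.33, 13.55, 13.55, 13.55
The 2 values of 12.98 occupy positions 2–3 → each gets rank 2.
The 3 values of 13.33 occupy positions 4–6 → each gets rank 4.
The 3 values of 13.55 occupy positions 7–9 → each gets rank 7.
Eli has value 13.55 s → rank 7.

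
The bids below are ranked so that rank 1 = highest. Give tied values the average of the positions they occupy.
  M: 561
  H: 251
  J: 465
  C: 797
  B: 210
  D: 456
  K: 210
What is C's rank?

Sorted (descending): 797, 561, 465, 456, 251, 210, 210
The 2 values of 210 occupy positions 6–7 → average rank (6+7)/2 = 6.5.
C has value 797 → rank 1.

1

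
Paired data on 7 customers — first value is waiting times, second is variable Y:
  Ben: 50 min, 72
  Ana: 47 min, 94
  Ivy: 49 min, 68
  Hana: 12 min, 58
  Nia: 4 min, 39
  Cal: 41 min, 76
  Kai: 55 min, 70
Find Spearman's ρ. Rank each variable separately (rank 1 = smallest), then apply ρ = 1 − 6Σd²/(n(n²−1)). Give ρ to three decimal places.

Ranks of variable 1: 6, 4, 5, 2, 1, 3, 7
Ranks of variable 2: 5, 7, 3, 2, 1, 6, 4
d = r₁ − r₂: 1, -3, 2, 0, 0, -3, 3
d²: 1, 9, 4, 0, 0, 9, 9; Σd² = 32
ρ = 1 − 6·32/(7·48) = 1 − 192/336 = 0.429

0.429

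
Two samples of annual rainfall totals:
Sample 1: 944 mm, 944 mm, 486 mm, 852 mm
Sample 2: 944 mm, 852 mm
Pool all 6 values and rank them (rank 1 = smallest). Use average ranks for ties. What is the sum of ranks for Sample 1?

13.5

Sorted (ascending): 486, 852, 852, 944, 944, 944
The 2 values of 852 occupy positions 2–3 → average rank (2+3)/2 = 2.5.
The 3 values of 944 occupy positions 4–6 → average rank 5.
Sample 1 values → pooled ranks: 944→5, 944→5, 486→1, 852→2.5
Rank sum = 5 + 5 + 1 + 2.5 = 13.5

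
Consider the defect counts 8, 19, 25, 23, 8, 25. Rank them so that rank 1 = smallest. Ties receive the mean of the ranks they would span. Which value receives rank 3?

19

Sorted (ascending): 8, 8, 19, 23, 25, 25
The 2 values of 8 occupy positions 1–2 → average rank (1+2)/2 = 1.5.
The 2 values of 25 occupy positions 5–6 → average rank (5+6)/2 = 5.5.
Rank 3 → value 19.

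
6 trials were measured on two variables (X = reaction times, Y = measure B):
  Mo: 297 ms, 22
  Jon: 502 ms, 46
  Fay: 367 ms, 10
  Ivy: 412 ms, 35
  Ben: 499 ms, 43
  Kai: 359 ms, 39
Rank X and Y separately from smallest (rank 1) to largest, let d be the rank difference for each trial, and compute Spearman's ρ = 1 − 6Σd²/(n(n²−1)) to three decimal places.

Ranks of variable 1: 1, 6, 3, 4, 5, 2
Ranks of variable 2: 2, 6, 1, 3, 5, 4
d = r₁ − r₂: -1, 0, 2, 1, 0, -2
d²: 1, 0, 4, 1, 0, 4; Σd² = 10
ρ = 1 − 6·10/(6·35) = 1 − 60/210 = 0.714

0.714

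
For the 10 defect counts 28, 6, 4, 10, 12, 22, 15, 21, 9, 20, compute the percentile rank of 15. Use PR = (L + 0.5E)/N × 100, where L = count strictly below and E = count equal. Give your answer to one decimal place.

55.0

N = 10.
Strictly below 15: 5. Equal to 15: 1.
PR = (5 + 0.5·1)/10 × 100 = 55.0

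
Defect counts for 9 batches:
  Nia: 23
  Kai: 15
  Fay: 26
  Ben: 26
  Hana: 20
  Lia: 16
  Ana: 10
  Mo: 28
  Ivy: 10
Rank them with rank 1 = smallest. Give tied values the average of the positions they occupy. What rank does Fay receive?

Sorted (ascending): 10, 10, 15, 16, 20, 23, 26, 26, 28
The 2 values of 10 occupy positions 1–2 → average rank (1+2)/2 = 1.5.
The 2 values of 26 occupy positions 7–8 → average rank (7+8)/2 = 7.5.
Fay has value 26 → rank 7.5.

7.5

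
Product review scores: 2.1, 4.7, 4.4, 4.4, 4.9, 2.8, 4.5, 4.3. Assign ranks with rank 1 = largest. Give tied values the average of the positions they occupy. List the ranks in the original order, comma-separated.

Sorted (descending): 4.9, 4.7, 4.5, 4.4, 4.4, 4.3, 2.8, 2.1
The 2 values of 4.4 occupy positions 4–5 → average rank (4+5)/2 = 4.5.

8, 2, 4.5, 4.5, 1, 7, 3, 6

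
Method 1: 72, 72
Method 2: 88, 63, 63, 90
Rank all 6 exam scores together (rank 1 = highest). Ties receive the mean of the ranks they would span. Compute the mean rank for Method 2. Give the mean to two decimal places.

Sorted (descending): 90, 88, 72, 72, 63, 63
The 2 values of 72 occupy positions 3–4 → average rank (3+4)/2 = 3.5.
The 2 values of 63 occupy positions 5–6 → average rank (5+6)/2 = 5.5.
Method 2 values → pooled ranks: 88→2, 63→5.5, 63→5.5, 90→1
Mean rank = (2 + 5.5 + 5.5 + 1) / 4 = 3.50

3.50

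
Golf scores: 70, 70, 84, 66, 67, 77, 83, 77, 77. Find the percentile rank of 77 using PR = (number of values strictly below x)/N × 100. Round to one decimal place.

44.4

N = 9.
Strictly below 77: 4. Equal to 77: 3.
PR = 4/9 × 100 = 44.4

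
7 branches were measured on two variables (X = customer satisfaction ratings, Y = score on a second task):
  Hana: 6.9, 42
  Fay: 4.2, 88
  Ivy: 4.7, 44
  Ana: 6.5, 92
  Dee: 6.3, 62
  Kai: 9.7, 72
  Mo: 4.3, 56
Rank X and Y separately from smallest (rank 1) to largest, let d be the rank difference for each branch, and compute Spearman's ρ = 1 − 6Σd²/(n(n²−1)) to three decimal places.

-0.071

Ranks of variable 1: 6, 1, 3, 5, 4, 7, 2
Ranks of variable 2: 1, 6, 2, 7, 4, 5, 3
d = r₁ − r₂: 5, -5, 1, -2, 0, 2, -1
d²: 25, 25, 1, 4, 0, 4, 1; Σd² = 60
ρ = 1 − 6·60/(7·48) = 1 − 360/336 = -0.071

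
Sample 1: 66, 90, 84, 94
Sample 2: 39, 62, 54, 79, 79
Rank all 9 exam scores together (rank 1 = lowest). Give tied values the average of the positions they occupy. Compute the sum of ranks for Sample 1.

Sorted (ascending): 39, 54, 62, 66, 79, 79, 84, 90, 94
The 2 values of 79 occupy positions 5–6 → average rank (5+6)/2 = 5.5.
Sample 1 values → pooled ranks: 66→4, 90→8, 84→7, 94→9
Rank sum = 4 + 8 + 7 + 9 = 28

28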